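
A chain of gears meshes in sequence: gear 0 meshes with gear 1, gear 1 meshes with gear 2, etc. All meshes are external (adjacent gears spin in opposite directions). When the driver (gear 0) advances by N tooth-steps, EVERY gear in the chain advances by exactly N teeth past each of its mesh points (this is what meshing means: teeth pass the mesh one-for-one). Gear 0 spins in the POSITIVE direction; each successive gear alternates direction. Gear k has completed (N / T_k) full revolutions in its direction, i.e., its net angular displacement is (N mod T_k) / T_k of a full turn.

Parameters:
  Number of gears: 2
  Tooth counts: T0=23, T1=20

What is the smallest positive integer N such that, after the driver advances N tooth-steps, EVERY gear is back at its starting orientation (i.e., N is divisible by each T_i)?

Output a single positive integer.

Answer: 460

Derivation:
Gear k returns to start when N is a multiple of T_k.
All gears at start simultaneously when N is a common multiple of [23, 20]; the smallest such N is lcm(23, 20).
Start: lcm = T0 = 23
Fold in T1=20: gcd(23, 20) = 1; lcm(23, 20) = 23 * 20 / 1 = 460 / 1 = 460
Full cycle length = 460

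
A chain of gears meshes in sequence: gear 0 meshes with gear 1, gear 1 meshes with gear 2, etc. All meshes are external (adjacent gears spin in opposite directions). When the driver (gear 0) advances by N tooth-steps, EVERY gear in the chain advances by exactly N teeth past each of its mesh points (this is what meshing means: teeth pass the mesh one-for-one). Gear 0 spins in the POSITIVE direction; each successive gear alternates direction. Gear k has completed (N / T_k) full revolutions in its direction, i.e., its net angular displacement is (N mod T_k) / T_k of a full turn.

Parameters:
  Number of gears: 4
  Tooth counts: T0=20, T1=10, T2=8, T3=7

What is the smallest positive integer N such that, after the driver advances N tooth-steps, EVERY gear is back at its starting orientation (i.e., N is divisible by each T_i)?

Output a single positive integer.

Answer: 280

Derivation:
Gear k returns to start when N is a multiple of T_k.
All gears at start simultaneously when N is a common multiple of [20, 10, 8, 7]; the smallest such N is lcm(20, 10, 8, 7).
Start: lcm = T0 = 20
Fold in T1=10: gcd(20, 10) = 10; lcm(20, 10) = 20 * 10 / 10 = 200 / 10 = 20
Fold in T2=8: gcd(20, 8) = 4; lcm(20, 8) = 20 * 8 / 4 = 160 / 4 = 40
Fold in T3=7: gcd(40, 7) = 1; lcm(40, 7) = 40 * 7 / 1 = 280 / 1 = 280
Full cycle length = 280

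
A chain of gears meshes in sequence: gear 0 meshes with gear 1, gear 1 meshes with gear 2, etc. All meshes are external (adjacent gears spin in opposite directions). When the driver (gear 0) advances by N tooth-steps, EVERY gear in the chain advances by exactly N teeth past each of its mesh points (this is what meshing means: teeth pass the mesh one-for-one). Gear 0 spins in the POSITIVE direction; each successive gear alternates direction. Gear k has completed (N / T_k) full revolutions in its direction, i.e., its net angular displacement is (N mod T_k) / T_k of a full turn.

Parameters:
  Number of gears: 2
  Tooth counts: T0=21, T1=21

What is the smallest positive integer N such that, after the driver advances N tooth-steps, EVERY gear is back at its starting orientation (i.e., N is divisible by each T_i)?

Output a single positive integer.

Gear k returns to start when N is a multiple of T_k.
All gears at start simultaneously when N is a common multiple of [21, 21]; the smallest such N is lcm(21, 21).
Start: lcm = T0 = 21
Fold in T1=21: gcd(21, 21) = 21; lcm(21, 21) = 21 * 21 / 21 = 441 / 21 = 21
Full cycle length = 21

Answer: 21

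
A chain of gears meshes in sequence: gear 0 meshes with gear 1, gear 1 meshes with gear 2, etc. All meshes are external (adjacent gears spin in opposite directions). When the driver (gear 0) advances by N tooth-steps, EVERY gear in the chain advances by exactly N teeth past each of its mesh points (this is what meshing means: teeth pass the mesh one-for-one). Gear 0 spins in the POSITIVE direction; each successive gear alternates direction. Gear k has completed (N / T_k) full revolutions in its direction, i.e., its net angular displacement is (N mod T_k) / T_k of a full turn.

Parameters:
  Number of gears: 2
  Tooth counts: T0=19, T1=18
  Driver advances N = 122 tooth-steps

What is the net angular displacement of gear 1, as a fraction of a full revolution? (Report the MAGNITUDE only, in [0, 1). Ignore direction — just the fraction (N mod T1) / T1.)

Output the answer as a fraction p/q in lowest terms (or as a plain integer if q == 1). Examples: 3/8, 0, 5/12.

Chain of 2 gears, tooth counts: [19, 18]
  gear 0: T0=19, direction=positive, advance = 122 mod 19 = 8 teeth = 8/19 turn
  gear 1: T1=18, direction=negative, advance = 122 mod 18 = 14 teeth = 14/18 turn
Gear 1: 122 mod 18 = 14
Fraction = 14 / 18 = 7/9 (gcd(14,18)=2) = 7/9

Answer: 7/9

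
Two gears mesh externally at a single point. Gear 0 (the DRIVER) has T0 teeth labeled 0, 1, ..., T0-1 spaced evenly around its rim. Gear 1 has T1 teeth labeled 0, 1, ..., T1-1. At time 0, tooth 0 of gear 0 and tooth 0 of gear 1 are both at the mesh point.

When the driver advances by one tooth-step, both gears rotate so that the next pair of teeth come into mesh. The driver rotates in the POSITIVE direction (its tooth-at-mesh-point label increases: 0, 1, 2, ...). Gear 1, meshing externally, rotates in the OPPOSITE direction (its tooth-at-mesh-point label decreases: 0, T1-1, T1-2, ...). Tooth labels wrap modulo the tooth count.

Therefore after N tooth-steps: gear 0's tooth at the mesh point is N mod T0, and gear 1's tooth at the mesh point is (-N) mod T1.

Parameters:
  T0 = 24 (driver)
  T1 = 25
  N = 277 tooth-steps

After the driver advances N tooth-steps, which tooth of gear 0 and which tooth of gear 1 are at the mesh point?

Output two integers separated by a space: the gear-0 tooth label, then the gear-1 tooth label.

Gear 0 (driver, T0=24): tooth at mesh = N mod T0
  277 = 11 * 24 + 13, so 277 mod 24 = 13
  gear 0 tooth = 13
Gear 1 (driven, T1=25): tooth at mesh = (-N) mod T1
  277 = 11 * 25 + 2, so 277 mod 25 = 2
  (-277) mod 25 = (-2) mod 25 = 25 - 2 = 23
Mesh after 277 steps: gear-0 tooth 13 meets gear-1 tooth 23

Answer: 13 23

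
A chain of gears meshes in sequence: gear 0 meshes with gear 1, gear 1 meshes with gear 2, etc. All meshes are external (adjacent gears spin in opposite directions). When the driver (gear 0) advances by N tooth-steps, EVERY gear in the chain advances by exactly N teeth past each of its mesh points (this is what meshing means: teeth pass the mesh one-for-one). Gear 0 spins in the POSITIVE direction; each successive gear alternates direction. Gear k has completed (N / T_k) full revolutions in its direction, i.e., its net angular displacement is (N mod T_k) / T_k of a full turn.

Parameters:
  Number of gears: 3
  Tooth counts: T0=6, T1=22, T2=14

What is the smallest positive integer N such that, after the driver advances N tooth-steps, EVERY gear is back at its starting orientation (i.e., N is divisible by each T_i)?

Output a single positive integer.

Answer: 462

Derivation:
Gear k returns to start when N is a multiple of T_k.
All gears at start simultaneously when N is a common multiple of [6, 22, 14]; the smallest such N is lcm(6, 22, 14).
Start: lcm = T0 = 6
Fold in T1=22: gcd(6, 22) = 2; lcm(6, 22) = 6 * 22 / 2 = 132 / 2 = 66
Fold in T2=14: gcd(66, 14) = 2; lcm(66, 14) = 66 * 14 / 2 = 924 / 2 = 462
Full cycle length = 462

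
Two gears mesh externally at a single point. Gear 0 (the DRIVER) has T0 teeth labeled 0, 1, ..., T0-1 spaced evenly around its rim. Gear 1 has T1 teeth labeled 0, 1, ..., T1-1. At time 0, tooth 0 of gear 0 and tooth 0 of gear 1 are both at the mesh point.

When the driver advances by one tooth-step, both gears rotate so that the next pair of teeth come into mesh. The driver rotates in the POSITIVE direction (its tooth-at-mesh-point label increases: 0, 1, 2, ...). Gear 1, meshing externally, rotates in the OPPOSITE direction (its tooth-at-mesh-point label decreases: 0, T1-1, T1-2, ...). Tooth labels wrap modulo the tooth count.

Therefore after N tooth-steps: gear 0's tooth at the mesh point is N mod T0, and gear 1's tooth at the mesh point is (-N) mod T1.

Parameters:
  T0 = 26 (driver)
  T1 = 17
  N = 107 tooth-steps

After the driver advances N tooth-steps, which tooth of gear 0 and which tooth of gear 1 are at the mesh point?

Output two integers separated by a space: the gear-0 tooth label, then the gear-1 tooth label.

Gear 0 (driver, T0=26): tooth at mesh = N mod T0
  107 = 4 * 26 + 3, so 107 mod 26 = 3
  gear 0 tooth = 3
Gear 1 (driven, T1=17): tooth at mesh = (-N) mod T1
  107 = 6 * 17 + 5, so 107 mod 17 = 5
  (-107) mod 17 = (-5) mod 17 = 17 - 5 = 12
Mesh after 107 steps: gear-0 tooth 3 meets gear-1 tooth 12

Answer: 3 12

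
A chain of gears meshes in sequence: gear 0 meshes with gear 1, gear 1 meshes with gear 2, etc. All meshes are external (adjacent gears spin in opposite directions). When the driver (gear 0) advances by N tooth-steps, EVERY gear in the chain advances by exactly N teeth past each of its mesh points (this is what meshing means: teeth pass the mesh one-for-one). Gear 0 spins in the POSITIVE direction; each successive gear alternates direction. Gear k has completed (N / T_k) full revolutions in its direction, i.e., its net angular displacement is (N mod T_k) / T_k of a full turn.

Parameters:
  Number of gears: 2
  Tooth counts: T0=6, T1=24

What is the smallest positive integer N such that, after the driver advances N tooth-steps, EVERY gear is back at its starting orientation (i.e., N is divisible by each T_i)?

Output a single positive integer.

Gear k returns to start when N is a multiple of T_k.
All gears at start simultaneously when N is a common multiple of [6, 24]; the smallest such N is lcm(6, 24).
Start: lcm = T0 = 6
Fold in T1=24: gcd(6, 24) = 6; lcm(6, 24) = 6 * 24 / 6 = 144 / 6 = 24
Full cycle length = 24

Answer: 24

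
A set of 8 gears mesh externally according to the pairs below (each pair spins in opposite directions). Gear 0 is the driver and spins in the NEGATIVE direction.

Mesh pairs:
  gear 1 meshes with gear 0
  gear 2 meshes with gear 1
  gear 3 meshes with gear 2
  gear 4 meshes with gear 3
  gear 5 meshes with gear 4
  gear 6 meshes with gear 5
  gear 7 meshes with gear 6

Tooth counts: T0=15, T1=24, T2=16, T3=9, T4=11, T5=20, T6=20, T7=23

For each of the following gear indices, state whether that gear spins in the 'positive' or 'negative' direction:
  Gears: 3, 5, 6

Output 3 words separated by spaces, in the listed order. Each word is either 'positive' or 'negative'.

Gear 0 (driver): negative (depth 0)
  gear 1: meshes with gear 0 -> depth 1 -> positive (opposite of gear 0)
  gear 2: meshes with gear 1 -> depth 2 -> negative (opposite of gear 1)
  gear 3: meshes with gear 2 -> depth 3 -> positive (opposite of gear 2)
  gear 4: meshes with gear 3 -> depth 4 -> negative (opposite of gear 3)
  gear 5: meshes with gear 4 -> depth 5 -> positive (opposite of gear 4)
  gear 6: meshes with gear 5 -> depth 6 -> negative (opposite of gear 5)
  gear 7: meshes with gear 6 -> depth 7 -> positive (opposite of gear 6)
Queried indices 3, 5, 6 -> positive, positive, negative

Answer: positive positive negative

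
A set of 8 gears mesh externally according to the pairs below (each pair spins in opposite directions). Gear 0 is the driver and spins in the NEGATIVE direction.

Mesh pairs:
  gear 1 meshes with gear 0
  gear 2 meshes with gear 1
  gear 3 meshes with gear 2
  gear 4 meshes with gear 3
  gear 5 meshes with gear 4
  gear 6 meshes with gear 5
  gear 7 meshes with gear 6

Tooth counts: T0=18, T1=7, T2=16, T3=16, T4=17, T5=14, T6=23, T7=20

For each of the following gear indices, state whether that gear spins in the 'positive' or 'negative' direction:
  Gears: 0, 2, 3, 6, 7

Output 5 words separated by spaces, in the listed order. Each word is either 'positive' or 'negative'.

Gear 0 (driver): negative (depth 0)
  gear 1: meshes with gear 0 -> depth 1 -> positive (opposite of gear 0)
  gear 2: meshes with gear 1 -> depth 2 -> negative (opposite of gear 1)
  gear 3: meshes with gear 2 -> depth 3 -> positive (opposite of gear 2)
  gear 4: meshes with gear 3 -> depth 4 -> negative (opposite of gear 3)
  gear 5: meshes with gear 4 -> depth 5 -> positive (opposite of gear 4)
  gear 6: meshes with gear 5 -> depth 6 -> negative (opposite of gear 5)
  gear 7: meshes with gear 6 -> depth 7 -> positive (opposite of gear 6)
Queried indices 0, 2, 3, 6, 7 -> negative, negative, positive, negative, positive

Answer: negative negative positive negative positive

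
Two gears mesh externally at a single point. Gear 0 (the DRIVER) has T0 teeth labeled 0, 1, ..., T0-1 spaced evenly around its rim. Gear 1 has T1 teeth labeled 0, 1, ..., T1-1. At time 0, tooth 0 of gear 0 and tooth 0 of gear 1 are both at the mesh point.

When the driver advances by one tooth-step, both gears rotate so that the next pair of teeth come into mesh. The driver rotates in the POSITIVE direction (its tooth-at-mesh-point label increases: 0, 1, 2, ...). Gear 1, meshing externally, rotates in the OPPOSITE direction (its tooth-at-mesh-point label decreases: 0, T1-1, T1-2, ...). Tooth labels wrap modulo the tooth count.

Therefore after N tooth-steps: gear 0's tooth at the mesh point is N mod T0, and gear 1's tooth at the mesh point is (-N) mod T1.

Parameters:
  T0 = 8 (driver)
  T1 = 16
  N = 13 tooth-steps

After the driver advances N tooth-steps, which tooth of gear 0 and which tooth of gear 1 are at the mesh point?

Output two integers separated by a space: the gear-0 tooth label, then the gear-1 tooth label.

Gear 0 (driver, T0=8): tooth at mesh = N mod T0
  13 = 1 * 8 + 5, so 13 mod 8 = 5
  gear 0 tooth = 5
Gear 1 (driven, T1=16): tooth at mesh = (-N) mod T1
  13 = 0 * 16 + 13, so 13 mod 16 = 13
  (-13) mod 16 = (-13) mod 16 = 16 - 13 = 3
Mesh after 13 steps: gear-0 tooth 5 meets gear-1 tooth 3

Answer: 5 3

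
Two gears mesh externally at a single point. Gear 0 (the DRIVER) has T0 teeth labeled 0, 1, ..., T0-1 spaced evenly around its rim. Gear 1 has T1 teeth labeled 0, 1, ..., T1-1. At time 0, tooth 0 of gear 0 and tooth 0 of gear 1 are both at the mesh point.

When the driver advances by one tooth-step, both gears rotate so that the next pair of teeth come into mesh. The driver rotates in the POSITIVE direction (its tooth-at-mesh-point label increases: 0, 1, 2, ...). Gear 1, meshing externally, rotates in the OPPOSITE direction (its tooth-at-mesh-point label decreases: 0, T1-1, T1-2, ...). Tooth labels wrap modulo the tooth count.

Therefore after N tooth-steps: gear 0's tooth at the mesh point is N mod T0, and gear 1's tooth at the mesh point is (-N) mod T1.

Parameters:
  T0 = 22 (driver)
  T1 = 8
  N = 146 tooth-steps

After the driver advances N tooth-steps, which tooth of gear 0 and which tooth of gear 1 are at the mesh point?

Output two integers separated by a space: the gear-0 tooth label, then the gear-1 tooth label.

Gear 0 (driver, T0=22): tooth at mesh = N mod T0
  146 = 6 * 22 + 14, so 146 mod 22 = 14
  gear 0 tooth = 14
Gear 1 (driven, T1=8): tooth at mesh = (-N) mod T1
  146 = 18 * 8 + 2, so 146 mod 8 = 2
  (-146) mod 8 = (-2) mod 8 = 8 - 2 = 6
Mesh after 146 steps: gear-0 tooth 14 meets gear-1 tooth 6

Answer: 14 6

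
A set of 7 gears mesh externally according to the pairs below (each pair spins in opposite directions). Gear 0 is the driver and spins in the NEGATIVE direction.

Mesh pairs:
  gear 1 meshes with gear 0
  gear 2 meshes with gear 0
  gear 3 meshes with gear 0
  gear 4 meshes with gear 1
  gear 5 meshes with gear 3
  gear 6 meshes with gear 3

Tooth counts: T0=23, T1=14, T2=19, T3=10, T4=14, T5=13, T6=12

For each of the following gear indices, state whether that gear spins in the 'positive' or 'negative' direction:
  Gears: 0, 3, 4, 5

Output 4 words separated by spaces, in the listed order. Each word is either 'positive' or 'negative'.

Answer: negative positive negative negative

Derivation:
Gear 0 (driver): negative (depth 0)
  gear 1: meshes with gear 0 -> depth 1 -> positive (opposite of gear 0)
  gear 2: meshes with gear 0 -> depth 1 -> positive (opposite of gear 0)
  gear 3: meshes with gear 0 -> depth 1 -> positive (opposite of gear 0)
  gear 4: meshes with gear 1 -> depth 2 -> negative (opposite of gear 1)
  gear 5: meshes with gear 3 -> depth 2 -> negative (opposite of gear 3)
  gear 6: meshes with gear 3 -> depth 2 -> negative (opposite of gear 3)
Queried indices 0, 3, 4, 5 -> negative, positive, negative, negative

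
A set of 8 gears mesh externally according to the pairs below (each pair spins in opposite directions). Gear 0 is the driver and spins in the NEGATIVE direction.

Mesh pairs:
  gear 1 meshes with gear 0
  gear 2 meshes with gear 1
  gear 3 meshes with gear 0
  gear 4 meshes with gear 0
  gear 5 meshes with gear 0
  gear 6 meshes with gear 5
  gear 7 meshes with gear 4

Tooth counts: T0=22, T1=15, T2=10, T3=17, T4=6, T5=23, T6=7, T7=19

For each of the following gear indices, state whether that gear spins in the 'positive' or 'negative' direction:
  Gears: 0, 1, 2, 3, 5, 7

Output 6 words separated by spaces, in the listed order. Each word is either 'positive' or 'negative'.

Answer: negative positive negative positive positive negative

Derivation:
Gear 0 (driver): negative (depth 0)
  gear 1: meshes with gear 0 -> depth 1 -> positive (opposite of gear 0)
  gear 2: meshes with gear 1 -> depth 2 -> negative (opposite of gear 1)
  gear 3: meshes with gear 0 -> depth 1 -> positive (opposite of gear 0)
  gear 4: meshes with gear 0 -> depth 1 -> positive (opposite of gear 0)
  gear 5: meshes with gear 0 -> depth 1 -> positive (opposite of gear 0)
  gear 6: meshes with gear 5 -> depth 2 -> negative (opposite of gear 5)
  gear 7: meshes with gear 4 -> depth 2 -> negative (opposite of gear 4)
Queried indices 0, 1, 2, 3, 5, 7 -> negative, positive, negative, positive, positive, negative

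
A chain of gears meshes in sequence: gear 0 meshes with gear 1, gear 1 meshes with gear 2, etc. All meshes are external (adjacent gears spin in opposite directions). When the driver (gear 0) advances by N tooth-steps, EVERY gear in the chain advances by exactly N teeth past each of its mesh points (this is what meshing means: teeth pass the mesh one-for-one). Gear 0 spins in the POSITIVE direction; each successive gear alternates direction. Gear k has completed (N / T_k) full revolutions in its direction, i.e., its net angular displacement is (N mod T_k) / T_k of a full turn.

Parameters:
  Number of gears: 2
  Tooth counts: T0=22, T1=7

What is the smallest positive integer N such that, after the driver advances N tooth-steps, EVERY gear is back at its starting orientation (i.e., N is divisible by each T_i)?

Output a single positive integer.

Answer: 154

Derivation:
Gear k returns to start when N is a multiple of T_k.
All gears at start simultaneously when N is a common multiple of [22, 7]; the smallest such N is lcm(22, 7).
Start: lcm = T0 = 22
Fold in T1=7: gcd(22, 7) = 1; lcm(22, 7) = 22 * 7 / 1 = 154 / 1 = 154
Full cycle length = 154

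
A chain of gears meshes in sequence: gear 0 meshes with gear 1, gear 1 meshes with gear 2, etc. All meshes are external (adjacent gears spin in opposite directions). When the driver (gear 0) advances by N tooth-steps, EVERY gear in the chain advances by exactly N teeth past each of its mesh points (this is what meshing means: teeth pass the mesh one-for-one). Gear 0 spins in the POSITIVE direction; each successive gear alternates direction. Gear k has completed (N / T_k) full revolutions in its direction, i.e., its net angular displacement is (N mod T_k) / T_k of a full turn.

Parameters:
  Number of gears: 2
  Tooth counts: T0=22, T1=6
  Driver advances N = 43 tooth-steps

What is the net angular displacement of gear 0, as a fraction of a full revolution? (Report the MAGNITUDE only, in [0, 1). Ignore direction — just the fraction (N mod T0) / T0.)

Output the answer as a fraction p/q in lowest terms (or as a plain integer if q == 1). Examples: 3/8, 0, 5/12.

Chain of 2 gears, tooth counts: [22, 6]
  gear 0: T0=22, direction=positive, advance = 43 mod 22 = 21 teeth = 21/22 turn
  gear 1: T1=6, direction=negative, advance = 43 mod 6 = 1 teeth = 1/6 turn
Gear 0: 43 mod 22 = 21
Fraction = 21 / 22 = 21/22 (gcd(21,22)=1) = 21/22

Answer: 21/22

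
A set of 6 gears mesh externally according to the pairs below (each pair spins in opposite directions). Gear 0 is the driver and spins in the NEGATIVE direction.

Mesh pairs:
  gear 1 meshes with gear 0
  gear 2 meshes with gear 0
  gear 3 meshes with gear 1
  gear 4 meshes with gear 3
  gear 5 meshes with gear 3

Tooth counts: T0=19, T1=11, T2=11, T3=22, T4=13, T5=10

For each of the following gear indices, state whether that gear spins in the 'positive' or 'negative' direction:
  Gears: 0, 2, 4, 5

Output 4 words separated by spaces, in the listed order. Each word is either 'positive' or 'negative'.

Gear 0 (driver): negative (depth 0)
  gear 1: meshes with gear 0 -> depth 1 -> positive (opposite of gear 0)
  gear 2: meshes with gear 0 -> depth 1 -> positive (opposite of gear 0)
  gear 3: meshes with gear 1 -> depth 2 -> negative (opposite of gear 1)
  gear 4: meshes with gear 3 -> depth 3 -> positive (opposite of gear 3)
  gear 5: meshes with gear 3 -> depth 3 -> positive (opposite of gear 3)
Queried indices 0, 2, 4, 5 -> negative, positive, positive, positive

Answer: negative positive positive positive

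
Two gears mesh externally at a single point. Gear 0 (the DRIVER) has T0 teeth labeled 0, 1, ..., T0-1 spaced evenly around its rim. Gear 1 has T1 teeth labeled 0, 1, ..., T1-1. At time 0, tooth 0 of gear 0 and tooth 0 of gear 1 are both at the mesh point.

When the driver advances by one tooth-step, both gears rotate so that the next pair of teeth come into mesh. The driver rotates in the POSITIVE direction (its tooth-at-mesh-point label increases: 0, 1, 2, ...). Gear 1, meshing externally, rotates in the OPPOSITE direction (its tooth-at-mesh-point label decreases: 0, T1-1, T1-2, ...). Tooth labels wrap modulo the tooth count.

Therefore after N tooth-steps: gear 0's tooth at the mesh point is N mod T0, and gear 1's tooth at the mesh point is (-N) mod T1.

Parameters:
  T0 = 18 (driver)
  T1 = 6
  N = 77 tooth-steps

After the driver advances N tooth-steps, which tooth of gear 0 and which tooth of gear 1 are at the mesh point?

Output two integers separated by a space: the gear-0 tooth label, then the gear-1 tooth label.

Gear 0 (driver, T0=18): tooth at mesh = N mod T0
  77 = 4 * 18 + 5, so 77 mod 18 = 5
  gear 0 tooth = 5
Gear 1 (driven, T1=6): tooth at mesh = (-N) mod T1
  77 = 12 * 6 + 5, so 77 mod 6 = 5
  (-77) mod 6 = (-5) mod 6 = 6 - 5 = 1
Mesh after 77 steps: gear-0 tooth 5 meets gear-1 tooth 1

Answer: 5 1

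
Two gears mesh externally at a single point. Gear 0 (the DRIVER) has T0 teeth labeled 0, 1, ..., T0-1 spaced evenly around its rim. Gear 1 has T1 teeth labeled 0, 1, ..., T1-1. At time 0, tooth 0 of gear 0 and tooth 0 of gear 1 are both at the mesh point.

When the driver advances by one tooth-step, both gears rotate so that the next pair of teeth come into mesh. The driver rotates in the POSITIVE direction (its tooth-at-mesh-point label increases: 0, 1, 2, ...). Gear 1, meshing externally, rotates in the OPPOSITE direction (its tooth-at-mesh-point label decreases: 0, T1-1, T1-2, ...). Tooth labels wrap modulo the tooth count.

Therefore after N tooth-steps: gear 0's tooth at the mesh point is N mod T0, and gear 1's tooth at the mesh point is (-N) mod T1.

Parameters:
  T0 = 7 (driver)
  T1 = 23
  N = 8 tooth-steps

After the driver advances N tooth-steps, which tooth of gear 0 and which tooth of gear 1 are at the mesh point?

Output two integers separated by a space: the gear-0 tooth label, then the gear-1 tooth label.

Answer: 1 15

Derivation:
Gear 0 (driver, T0=7): tooth at mesh = N mod T0
  8 = 1 * 7 + 1, so 8 mod 7 = 1
  gear 0 tooth = 1
Gear 1 (driven, T1=23): tooth at mesh = (-N) mod T1
  8 = 0 * 23 + 8, so 8 mod 23 = 8
  (-8) mod 23 = (-8) mod 23 = 23 - 8 = 15
Mesh after 8 steps: gear-0 tooth 1 meets gear-1 tooth 15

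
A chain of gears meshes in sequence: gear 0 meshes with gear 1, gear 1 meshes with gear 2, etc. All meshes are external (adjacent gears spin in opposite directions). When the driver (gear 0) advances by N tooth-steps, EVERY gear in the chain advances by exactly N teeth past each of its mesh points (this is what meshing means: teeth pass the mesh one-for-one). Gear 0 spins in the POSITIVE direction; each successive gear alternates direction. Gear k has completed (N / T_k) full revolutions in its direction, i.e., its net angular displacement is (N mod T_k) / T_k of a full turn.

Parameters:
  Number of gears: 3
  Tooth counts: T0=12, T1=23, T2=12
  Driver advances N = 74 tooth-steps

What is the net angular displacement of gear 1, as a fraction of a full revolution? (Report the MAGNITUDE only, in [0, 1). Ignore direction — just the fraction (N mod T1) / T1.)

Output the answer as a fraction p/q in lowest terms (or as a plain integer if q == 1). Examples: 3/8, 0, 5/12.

Chain of 3 gears, tooth counts: [12, 23, 12]
  gear 0: T0=12, direction=positive, advance = 74 mod 12 = 2 teeth = 2/12 turn
  gear 1: T1=23, direction=negative, advance = 74 mod 23 = 5 teeth = 5/23 turn
  gear 2: T2=12, direction=positive, advance = 74 mod 12 = 2 teeth = 2/12 turn
Gear 1: 74 mod 23 = 5
Fraction = 5 / 23 = 5/23 (gcd(5,23)=1) = 5/23

Answer: 5/23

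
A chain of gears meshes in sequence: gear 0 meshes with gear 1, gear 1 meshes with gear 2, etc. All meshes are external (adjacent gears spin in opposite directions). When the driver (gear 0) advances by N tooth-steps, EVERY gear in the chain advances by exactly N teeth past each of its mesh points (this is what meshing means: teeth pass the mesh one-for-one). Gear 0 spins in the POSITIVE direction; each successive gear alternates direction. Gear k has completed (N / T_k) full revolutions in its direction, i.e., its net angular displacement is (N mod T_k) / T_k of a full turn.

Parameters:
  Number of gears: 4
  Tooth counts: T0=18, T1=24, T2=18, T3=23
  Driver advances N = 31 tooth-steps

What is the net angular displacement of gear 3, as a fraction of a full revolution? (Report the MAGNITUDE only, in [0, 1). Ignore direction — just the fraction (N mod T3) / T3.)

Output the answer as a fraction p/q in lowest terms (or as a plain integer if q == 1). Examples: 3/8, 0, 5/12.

Chain of 4 gears, tooth counts: [18, 24, 18, 23]
  gear 0: T0=18, direction=positive, advance = 31 mod 18 = 13 teeth = 13/18 turn
  gear 1: T1=24, direction=negative, advance = 31 mod 24 = 7 teeth = 7/24 turn
  gear 2: T2=18, direction=positive, advance = 31 mod 18 = 13 teeth = 13/18 turn
  gear 3: T3=23, direction=negative, advance = 31 mod 23 = 8 teeth = 8/23 turn
Gear 3: 31 mod 23 = 8
Fraction = 8 / 23 = 8/23 (gcd(8,23)=1) = 8/23

Answer: 8/23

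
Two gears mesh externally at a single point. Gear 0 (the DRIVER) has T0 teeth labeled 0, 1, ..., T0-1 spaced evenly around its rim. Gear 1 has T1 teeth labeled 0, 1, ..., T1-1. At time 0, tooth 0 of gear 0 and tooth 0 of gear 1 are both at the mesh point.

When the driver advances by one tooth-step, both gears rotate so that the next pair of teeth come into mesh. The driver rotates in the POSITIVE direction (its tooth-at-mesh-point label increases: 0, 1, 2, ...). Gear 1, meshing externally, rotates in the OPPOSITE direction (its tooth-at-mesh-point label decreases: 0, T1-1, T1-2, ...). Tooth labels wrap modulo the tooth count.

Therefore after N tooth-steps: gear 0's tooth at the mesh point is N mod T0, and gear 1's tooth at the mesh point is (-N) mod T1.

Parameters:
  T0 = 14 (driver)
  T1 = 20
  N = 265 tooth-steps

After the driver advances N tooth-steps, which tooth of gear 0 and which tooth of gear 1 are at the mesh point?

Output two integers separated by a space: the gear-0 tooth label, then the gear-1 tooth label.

Answer: 13 15

Derivation:
Gear 0 (driver, T0=14): tooth at mesh = N mod T0
  265 = 18 * 14 + 13, so 265 mod 14 = 13
  gear 0 tooth = 13
Gear 1 (driven, T1=20): tooth at mesh = (-N) mod T1
  265 = 13 * 20 + 5, so 265 mod 20 = 5
  (-265) mod 20 = (-5) mod 20 = 20 - 5 = 15
Mesh after 265 steps: gear-0 tooth 13 meets gear-1 tooth 15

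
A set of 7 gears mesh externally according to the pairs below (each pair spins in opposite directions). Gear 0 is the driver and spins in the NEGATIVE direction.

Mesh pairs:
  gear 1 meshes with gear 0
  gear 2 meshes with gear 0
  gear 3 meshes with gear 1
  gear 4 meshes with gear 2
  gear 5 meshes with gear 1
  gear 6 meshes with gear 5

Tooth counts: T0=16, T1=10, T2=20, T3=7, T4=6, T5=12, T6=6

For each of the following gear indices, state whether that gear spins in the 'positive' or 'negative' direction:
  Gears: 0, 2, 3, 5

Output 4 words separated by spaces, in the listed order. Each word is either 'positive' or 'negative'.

Gear 0 (driver): negative (depth 0)
  gear 1: meshes with gear 0 -> depth 1 -> positive (opposite of gear 0)
  gear 2: meshes with gear 0 -> depth 1 -> positive (opposite of gear 0)
  gear 3: meshes with gear 1 -> depth 2 -> negative (opposite of gear 1)
  gear 4: meshes with gear 2 -> depth 2 -> negative (opposite of gear 2)
  gear 5: meshes with gear 1 -> depth 2 -> negative (opposite of gear 1)
  gear 6: meshes with gear 5 -> depth 3 -> positive (opposite of gear 5)
Queried indices 0, 2, 3, 5 -> negative, positive, negative, negative

Answer: negative positive negative negative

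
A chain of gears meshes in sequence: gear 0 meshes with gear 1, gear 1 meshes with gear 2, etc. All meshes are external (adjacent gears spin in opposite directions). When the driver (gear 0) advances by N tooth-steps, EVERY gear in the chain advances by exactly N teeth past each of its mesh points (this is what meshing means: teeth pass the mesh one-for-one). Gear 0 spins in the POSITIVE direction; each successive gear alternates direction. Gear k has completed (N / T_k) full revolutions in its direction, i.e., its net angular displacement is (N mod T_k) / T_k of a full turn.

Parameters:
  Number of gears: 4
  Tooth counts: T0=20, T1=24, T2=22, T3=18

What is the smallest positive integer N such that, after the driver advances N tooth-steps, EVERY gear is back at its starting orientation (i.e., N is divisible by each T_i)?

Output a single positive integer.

Gear k returns to start when N is a multiple of T_k.
All gears at start simultaneously when N is a common multiple of [20, 24, 22, 18]; the smallest such N is lcm(20, 24, 22, 18).
Start: lcm = T0 = 20
Fold in T1=24: gcd(20, 24) = 4; lcm(20, 24) = 20 * 24 / 4 = 480 / 4 = 120
Fold in T2=22: gcd(120, 22) = 2; lcm(120, 22) = 120 * 22 / 2 = 2640 / 2 = 1320
Fold in T3=18: gcd(1320, 18) = 6; lcm(1320, 18) = 1320 * 18 / 6 = 23760 / 6 = 3960
Full cycle length = 3960

Answer: 3960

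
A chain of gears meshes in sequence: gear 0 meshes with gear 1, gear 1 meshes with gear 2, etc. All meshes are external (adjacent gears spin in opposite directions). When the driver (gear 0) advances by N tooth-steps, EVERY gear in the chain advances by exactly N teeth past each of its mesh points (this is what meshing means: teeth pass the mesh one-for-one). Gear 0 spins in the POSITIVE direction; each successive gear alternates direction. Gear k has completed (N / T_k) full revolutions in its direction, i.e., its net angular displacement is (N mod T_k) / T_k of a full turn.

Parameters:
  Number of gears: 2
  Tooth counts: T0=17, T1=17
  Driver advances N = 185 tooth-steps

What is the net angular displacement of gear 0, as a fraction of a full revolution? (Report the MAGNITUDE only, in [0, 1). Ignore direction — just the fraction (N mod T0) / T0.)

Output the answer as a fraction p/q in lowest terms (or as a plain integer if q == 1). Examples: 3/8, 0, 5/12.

Answer: 15/17

Derivation:
Chain of 2 gears, tooth counts: [17, 17]
  gear 0: T0=17, direction=positive, advance = 185 mod 17 = 15 teeth = 15/17 turn
  gear 1: T1=17, direction=negative, advance = 185 mod 17 = 15 teeth = 15/17 turn
Gear 0: 185 mod 17 = 15
Fraction = 15 / 17 = 15/17 (gcd(15,17)=1) = 15/17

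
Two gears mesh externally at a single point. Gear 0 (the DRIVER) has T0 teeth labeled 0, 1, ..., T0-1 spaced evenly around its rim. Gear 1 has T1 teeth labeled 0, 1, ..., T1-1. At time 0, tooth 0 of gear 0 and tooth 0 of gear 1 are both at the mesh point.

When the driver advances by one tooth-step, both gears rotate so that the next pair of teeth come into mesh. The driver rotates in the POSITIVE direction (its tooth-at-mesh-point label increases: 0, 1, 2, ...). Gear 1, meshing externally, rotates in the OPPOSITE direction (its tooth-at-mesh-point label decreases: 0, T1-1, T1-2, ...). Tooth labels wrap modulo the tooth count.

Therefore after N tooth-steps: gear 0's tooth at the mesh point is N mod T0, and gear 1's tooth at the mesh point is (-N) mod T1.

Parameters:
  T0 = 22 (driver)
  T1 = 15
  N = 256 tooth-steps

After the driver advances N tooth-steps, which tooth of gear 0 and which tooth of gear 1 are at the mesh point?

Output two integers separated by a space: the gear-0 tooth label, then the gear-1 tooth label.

Answer: 14 14

Derivation:
Gear 0 (driver, T0=22): tooth at mesh = N mod T0
  256 = 11 * 22 + 14, so 256 mod 22 = 14
  gear 0 tooth = 14
Gear 1 (driven, T1=15): tooth at mesh = (-N) mod T1
  256 = 17 * 15 + 1, so 256 mod 15 = 1
  (-256) mod 15 = (-1) mod 15 = 15 - 1 = 14
Mesh after 256 steps: gear-0 tooth 14 meets gear-1 tooth 14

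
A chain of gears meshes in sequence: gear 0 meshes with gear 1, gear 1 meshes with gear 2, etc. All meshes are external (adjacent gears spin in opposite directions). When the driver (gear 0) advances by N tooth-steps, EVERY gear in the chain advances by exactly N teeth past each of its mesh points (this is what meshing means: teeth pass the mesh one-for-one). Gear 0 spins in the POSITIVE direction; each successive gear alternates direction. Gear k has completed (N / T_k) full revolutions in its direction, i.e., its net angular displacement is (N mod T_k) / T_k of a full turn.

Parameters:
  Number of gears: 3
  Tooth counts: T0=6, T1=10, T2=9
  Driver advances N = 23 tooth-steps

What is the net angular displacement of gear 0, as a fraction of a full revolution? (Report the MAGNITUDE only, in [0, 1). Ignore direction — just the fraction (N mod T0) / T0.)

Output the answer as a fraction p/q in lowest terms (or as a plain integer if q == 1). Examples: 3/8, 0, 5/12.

Chain of 3 gears, tooth counts: [6, 10, 9]
  gear 0: T0=6, direction=positive, advance = 23 mod 6 = 5 teeth = 5/6 turn
  gear 1: T1=10, direction=negative, advance = 23 mod 10 = 3 teeth = 3/10 turn
  gear 2: T2=9, direction=positive, advance = 23 mod 9 = 5 teeth = 5/9 turn
Gear 0: 23 mod 6 = 5
Fraction = 5 / 6 = 5/6 (gcd(5,6)=1) = 5/6

Answer: 5/6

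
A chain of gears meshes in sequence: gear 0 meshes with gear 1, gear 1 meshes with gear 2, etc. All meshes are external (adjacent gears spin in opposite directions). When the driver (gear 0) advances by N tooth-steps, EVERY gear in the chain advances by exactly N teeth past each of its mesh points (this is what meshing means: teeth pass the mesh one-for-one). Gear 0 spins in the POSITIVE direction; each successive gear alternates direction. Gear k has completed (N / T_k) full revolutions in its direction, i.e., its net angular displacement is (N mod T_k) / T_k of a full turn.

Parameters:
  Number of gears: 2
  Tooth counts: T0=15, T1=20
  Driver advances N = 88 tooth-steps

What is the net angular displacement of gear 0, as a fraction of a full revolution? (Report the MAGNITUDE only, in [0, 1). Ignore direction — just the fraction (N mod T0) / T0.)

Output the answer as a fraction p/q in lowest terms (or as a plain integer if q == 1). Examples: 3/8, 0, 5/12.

Answer: 13/15

Derivation:
Chain of 2 gears, tooth counts: [15, 20]
  gear 0: T0=15, direction=positive, advance = 88 mod 15 = 13 teeth = 13/15 turn
  gear 1: T1=20, direction=negative, advance = 88 mod 20 = 8 teeth = 8/20 turn
Gear 0: 88 mod 15 = 13
Fraction = 13 / 15 = 13/15 (gcd(13,15)=1) = 13/15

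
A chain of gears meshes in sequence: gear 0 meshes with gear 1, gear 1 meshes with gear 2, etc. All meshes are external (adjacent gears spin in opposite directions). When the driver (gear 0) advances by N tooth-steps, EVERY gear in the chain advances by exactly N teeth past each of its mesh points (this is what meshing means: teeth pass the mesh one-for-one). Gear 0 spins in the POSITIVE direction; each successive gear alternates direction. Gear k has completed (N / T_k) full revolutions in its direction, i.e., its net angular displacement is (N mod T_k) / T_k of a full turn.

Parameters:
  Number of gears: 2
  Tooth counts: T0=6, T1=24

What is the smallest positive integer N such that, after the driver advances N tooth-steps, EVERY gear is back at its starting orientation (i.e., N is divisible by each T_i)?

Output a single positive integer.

Gear k returns to start when N is a multiple of T_k.
All gears at start simultaneously when N is a common multiple of [6, 24]; the smallest such N is lcm(6, 24).
Start: lcm = T0 = 6
Fold in T1=24: gcd(6, 24) = 6; lcm(6, 24) = 6 * 24 / 6 = 144 / 6 = 24
Full cycle length = 24

Answer: 24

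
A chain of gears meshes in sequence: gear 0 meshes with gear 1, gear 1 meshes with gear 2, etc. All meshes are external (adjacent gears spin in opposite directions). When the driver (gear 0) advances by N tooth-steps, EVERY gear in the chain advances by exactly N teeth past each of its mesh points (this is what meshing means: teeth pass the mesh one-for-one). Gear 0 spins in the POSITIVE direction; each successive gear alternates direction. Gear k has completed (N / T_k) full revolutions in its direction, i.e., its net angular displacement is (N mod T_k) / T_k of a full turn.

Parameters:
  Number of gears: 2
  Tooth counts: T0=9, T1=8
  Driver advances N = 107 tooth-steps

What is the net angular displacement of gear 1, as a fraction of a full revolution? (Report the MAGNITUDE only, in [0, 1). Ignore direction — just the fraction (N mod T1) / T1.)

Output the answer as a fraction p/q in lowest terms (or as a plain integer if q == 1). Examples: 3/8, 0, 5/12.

Chain of 2 gears, tooth counts: [9, 8]
  gear 0: T0=9, direction=positive, advance = 107 mod 9 = 8 teeth = 8/9 turn
  gear 1: T1=8, direction=negative, advance = 107 mod 8 = 3 teeth = 3/8 turn
Gear 1: 107 mod 8 = 3
Fraction = 3 / 8 = 3/8 (gcd(3,8)=1) = 3/8

Answer: 3/8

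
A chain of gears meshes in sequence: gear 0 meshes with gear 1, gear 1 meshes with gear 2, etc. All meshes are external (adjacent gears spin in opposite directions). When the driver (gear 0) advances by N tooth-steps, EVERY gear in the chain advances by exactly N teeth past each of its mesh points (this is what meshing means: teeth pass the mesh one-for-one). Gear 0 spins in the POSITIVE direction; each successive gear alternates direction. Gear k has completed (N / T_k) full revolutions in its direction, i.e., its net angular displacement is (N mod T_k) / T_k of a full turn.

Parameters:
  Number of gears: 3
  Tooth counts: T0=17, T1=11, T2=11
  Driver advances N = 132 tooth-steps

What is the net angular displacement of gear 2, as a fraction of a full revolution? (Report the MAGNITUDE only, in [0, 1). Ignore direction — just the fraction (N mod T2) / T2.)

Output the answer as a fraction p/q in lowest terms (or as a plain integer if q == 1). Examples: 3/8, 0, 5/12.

Chain of 3 gears, tooth counts: [17, 11, 11]
  gear 0: T0=17, direction=positive, advance = 132 mod 17 = 13 teeth = 13/17 turn
  gear 1: T1=11, direction=negative, advance = 132 mod 11 = 0 teeth = 0/11 turn
  gear 2: T2=11, direction=positive, advance = 132 mod 11 = 0 teeth = 0/11 turn
Gear 2: 132 mod 11 = 0
Fraction = 0 / 11 = 0/1 (gcd(0,11)=11) = 0

Answer: 0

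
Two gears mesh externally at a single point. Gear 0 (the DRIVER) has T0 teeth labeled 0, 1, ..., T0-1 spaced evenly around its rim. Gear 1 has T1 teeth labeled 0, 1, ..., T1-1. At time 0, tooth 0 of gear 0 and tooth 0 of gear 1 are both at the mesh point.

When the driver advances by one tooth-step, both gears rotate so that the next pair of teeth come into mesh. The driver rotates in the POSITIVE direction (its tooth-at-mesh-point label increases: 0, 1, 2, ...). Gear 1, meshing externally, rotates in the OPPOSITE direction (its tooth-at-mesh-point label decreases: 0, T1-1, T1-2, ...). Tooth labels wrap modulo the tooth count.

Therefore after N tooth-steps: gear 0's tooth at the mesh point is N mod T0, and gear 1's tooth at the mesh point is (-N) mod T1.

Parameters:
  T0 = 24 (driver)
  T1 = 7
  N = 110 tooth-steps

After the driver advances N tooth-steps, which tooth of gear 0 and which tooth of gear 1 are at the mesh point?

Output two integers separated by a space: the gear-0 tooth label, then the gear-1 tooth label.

Gear 0 (driver, T0=24): tooth at mesh = N mod T0
  110 = 4 * 24 + 14, so 110 mod 24 = 14
  gear 0 tooth = 14
Gear 1 (driven, T1=7): tooth at mesh = (-N) mod T1
  110 = 15 * 7 + 5, so 110 mod 7 = 5
  (-110) mod 7 = (-5) mod 7 = 7 - 5 = 2
Mesh after 110 steps: gear-0 tooth 14 meets gear-1 tooth 2

Answer: 14 2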